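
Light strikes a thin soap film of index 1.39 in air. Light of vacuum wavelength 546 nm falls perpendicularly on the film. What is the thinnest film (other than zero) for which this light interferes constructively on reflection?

98.2 nm

Ray reflecting at the top interface goes from n = 1.0 toward n = 1.39: a half-wave phase shift.
At the lower boundary (n = 1.39 to n = 1.0) the reflected ray undergoes no phase shift.
Net: one phase inversion between the two reflected rays.
With one net inversion, constructive interference in reflection requires 2 n t = (m + ½) λ.
Minimum at m = 0: t = λ / (4 n) = 546 / (4 × 1.39) = 98.2 nm.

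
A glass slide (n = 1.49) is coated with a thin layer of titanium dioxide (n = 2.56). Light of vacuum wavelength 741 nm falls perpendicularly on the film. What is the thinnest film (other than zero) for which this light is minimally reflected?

145 nm

Top surface (1.0 → 2.56): reflection off a higher-index medium gives a half-wave phase shift.
Bottom surface (2.56 → 1.49): reflection off a lower-index medium gives no phase shift.
Exactly one π shift → a net half-wave offset.
So the condition for destructive reflection is 2 n t = m λ.
Minimum nonzero at m = 1: t = λ / (2 n) = 741 / (2 × 2.56) = 145 nm.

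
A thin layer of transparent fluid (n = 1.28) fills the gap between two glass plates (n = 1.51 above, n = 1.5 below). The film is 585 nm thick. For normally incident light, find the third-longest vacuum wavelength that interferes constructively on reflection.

Ray reflecting at the top interface goes from n = 1.51 toward n = 1.28: no phase shift.
Ray reflecting at the bottom interface goes from n = 1.28 toward n = 1.5: a half-wave phase shift.
Exactly one π shift → a net half-wave offset.
With one net inversion, constructive interference in reflection requires 2 n t = (m + ½) λ.
λ = 2 n t / (m + ½). The third-longest wavelength is m = 2: λ = 2 × 1.28 × 585 / 2.50 = 599 nm.

599 nm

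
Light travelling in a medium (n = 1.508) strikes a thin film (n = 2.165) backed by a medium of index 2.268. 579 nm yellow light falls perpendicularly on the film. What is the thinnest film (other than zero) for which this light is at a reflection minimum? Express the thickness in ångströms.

At the upper boundary (n = 1.508 to n = 2.165) the reflected ray undergoes a half-wave phase shift.
At the lower boundary (n = 2.165 to n = 2.268) the reflected ray undergoes a half-wave phase shift.
Net: no relative phase inversion (both shifts match).
For weak reflection here: 2 n t = (m + ½) λ.
Minimum at m = 0: t = λ / (4 n) = 579 / (4 × 2.165) = 66.9 nm.

669 Å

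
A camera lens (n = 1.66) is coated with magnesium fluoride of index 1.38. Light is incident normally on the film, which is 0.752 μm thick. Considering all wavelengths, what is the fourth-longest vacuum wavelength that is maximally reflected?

Top surface (1.0 → 1.38): reflection off a higher-index medium gives a half-wave phase shift.
Bottom surface (1.38 → 1.66): reflection off a higher-index medium gives a half-wave phase shift.
Net: no relative phase inversion (both shifts match).
So the condition for constructive reflection is 2 n t = m λ.
λ = 2 n t / m. The fourth-longest wavelength is m = 4: λ = 2 × 1.38 × 752 / 4.00 = 519 nm.

519 nm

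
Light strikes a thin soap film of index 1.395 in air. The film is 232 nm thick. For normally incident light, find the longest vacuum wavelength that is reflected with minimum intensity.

Top surface (1.0 → 1.395): reflection off a higher-index medium gives a half-wave phase shift.
Bottom surface (1.395 → 1.0): reflection off a lower-index medium gives no phase shift.
Net: one phase inversion between the two reflected rays.
With one net inversion, destructive interference in reflection requires 2 n t = m λ.
λ = 2 n t / m. The longest wavelength is m = 1: λ = 2 × 1.395 × 232 / 1.00 = 647 nm.

647 nm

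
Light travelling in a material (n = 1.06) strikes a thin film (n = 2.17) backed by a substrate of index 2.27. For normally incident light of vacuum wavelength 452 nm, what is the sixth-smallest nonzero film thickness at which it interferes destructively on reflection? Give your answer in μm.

Ray reflecting at the top interface goes from n = 1.06 toward n = 2.17: a half-wave phase shift.
Ray reflecting at the bottom interface goes from n = 2.17 toward n = 2.27: a half-wave phase shift.
The two reflections carry the same phase change, so no net offset.
With no net inversion, destructive interference in reflection requires 2 n t = (m + ½) λ.
The sixth-smallest nonzero thickness corresponds to m = 5: t = (m + ½) λ / (2 n) = 5.50 × 452 / (2 × 2.17) = 573 nm.

0.573 μm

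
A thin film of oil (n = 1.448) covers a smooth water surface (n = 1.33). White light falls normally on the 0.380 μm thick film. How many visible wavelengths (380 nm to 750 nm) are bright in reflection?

Ray reflecting at the top interface goes from n = 1.0 toward n = 1.448: a half-wave phase shift.
Ray reflecting at the bottom interface goes from n = 1.448 toward n = 1.33: no phase shift.
Net: one phase inversion between the two reflected rays.
So the condition for constructive reflection is 2 n t = (m + ½) λ.
λ = 2 n t / (m + ½) = 1100 / (m + ½) nm.
m=0: 2201 nm (IR); m=1: 734 nm (visible); m=2: 440 nm (visible); m=3: 314 nm (UV).

2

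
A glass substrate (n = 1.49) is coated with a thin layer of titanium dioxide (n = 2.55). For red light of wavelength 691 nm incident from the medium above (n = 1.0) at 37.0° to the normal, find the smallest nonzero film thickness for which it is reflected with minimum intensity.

139 nm

Ray reflecting at the top interface goes from n = 1.0 toward n = 2.55: a half-wave phase shift.
Bottom surface (2.55 → 1.49): reflection off a lower-index medium gives no phase shift.
Net: one phase inversion between the two reflected rays.
With one net inversion, destructive interference in reflection requires 2 n t cos θ_r = m λ.
Snell's law: 1.0 sin 37.0° = 2.55 sin θ_r → sin θ_r = 0.236, cos θ_r = 0.972.
Minimum nonzero at m = 1: t = λ / (2 n cos θ_r) = 691 / (2 × 2.55 × 0.972) = 139 nm.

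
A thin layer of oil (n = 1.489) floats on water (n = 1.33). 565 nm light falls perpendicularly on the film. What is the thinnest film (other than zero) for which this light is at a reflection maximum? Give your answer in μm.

0.0949 μm

Ray reflecting at the top interface goes from n = 1.0 toward n = 1.489: a half-wave phase shift.
Ray reflecting at the bottom interface goes from n = 1.489 toward n = 1.33: no phase shift.
Net: one phase inversion between the two reflected rays.
With one net inversion, constructive interference in reflection requires 2 n t = (m + ½) λ.
Minimum at m = 0: t = λ / (4 n) = 565 / (4 × 1.489) = 94.9 nm.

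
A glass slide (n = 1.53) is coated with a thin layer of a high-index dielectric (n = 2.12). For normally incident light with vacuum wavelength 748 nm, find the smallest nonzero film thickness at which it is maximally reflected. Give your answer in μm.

At the upper boundary (n = 1.0 to n = 2.12) the reflected ray undergoes a half-wave phase shift.
Bottom surface (2.12 → 1.53): reflection off a lower-index medium gives no phase shift.
Net: one phase inversion between the two reflected rays.
So the condition for constructive reflection is 2 n t = (m + ½) λ.
Minimum at m = 0: t = λ / (4 n) = 748 / (4 × 2.12) = 88.2 nm.

0.0882 μm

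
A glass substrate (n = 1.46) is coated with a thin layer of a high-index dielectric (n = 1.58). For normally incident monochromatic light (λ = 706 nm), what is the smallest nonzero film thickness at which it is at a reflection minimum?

At the upper boundary (n = 1.0 to n = 1.58) the reflected ray undergoes a half-wave phase shift.
Bottom surface (1.58 → 1.46): reflection off a lower-index medium gives no phase shift.
Exactly one π shift → a net half-wave offset.
For dark reflection here: 2 n t = m λ.
The smallest nonzero thickness corresponds to m = 1: t = m λ / (2 n) = 1.00 × 706 / (2 × 1.58) = 223 nm.

223 nm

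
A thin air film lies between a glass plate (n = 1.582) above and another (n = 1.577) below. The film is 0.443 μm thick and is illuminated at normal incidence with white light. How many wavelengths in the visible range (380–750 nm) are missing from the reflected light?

1

Top surface (1.582 → 1.0): reflection off a lower-index medium gives no phase shift.
Bottom surface (1.0 → 1.577): reflection off a higher-index medium gives a half-wave phase shift.
Net: one phase inversion between the two reflected rays.
So the condition for destructive reflection is 2 n t = m λ.
λ = 2 n t / m = 886 / m nm.
m=1: 886 nm (IR); m=2: 443 nm (visible); m=3: 295 nm (UV).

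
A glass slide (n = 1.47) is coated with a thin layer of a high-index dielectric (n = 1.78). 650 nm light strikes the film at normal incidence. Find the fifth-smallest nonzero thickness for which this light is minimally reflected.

Top surface (1.0 → 1.78): reflection off a higher-index medium gives a half-wave phase shift.
Ray reflecting at the bottom interface goes from n = 1.78 toward n = 1.47: no phase shift.
The two reflections differ by half a wavelength.
With one net inversion, destructive interference in reflection requires 2 n t = m λ.
The fifth-smallest nonzero thickness corresponds to m = 5: t = m λ / (2 n) = 5.00 × 650 / (2 × 1.78) = 913 nm.

913 nm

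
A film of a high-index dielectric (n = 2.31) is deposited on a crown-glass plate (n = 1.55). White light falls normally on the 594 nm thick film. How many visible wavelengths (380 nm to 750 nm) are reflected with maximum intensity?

Top surface (1.0 → 2.31): reflection off a higher-index medium gives a half-wave phase shift.
Ray reflecting at the bottom interface goes from n = 2.31 toward n = 1.55: no phase shift.
Net: one phase inversion between the two reflected rays.
So the condition for constructive reflection is 2 n t = (m + ½) λ.
λ = 2 n t / (m + ½) = 2744 / (m + ½) nm.
m=3: 784 nm (IR); m=4: 610 nm (visible); m=5: 499 nm (visible); m=6: 422 nm (visible); m=7: 366 nm (UV).

3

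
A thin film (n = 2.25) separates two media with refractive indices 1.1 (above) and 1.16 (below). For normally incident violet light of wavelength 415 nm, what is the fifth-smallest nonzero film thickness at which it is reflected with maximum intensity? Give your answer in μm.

0.415 μm

At the upper boundary (n = 1.1 to n = 2.25) the reflected ray undergoes a half-wave phase shift.
Ray reflecting at the bottom interface goes from n = 2.25 toward n = 1.16: no phase shift.
The two reflections differ by half a wavelength.
For bright reflection here: 2 n t = (m + ½) λ.
The fifth-smallest nonzero thickness corresponds to m = 4: t = (m + ½) λ / (2 n) = 4.50 × 415 / (2 × 2.25) = 415 nm.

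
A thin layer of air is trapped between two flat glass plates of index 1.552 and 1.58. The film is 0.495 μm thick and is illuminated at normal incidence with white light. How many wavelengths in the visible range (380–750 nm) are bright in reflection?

Ray reflecting at the top interface goes from n = 1.552 toward n = 1.0: no phase shift.
Ray reflecting at the bottom interface goes from n = 1.0 toward n = 1.58: a half-wave phase shift.
Exactly one π shift → a net half-wave offset.
With one net inversion, constructive interference in reflection requires 2 n t = (m + ½) λ.
λ = 2 n t / (m + ½) = 990 / (m + ½) nm.
m=0: 1980 nm (IR); m=1: 660 nm (visible); m=2: 396 nm (visible); m=3: 283 nm (UV).

2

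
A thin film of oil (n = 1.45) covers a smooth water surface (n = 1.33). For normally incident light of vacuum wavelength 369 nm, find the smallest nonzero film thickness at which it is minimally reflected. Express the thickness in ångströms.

1272 Å

At the upper boundary (n = 1.0 to n = 1.45) the reflected ray undergoes a half-wave phase shift.
At the lower boundary (n = 1.45 to n = 1.33) the reflected ray undergoes no phase shift.
Net: one phase inversion between the two reflected rays.
For weak reflection here: 2 n t = m λ.
Minimum nonzero at m = 1: t = λ / (2 n) = 369 / (2 × 1.45) = 127 nm.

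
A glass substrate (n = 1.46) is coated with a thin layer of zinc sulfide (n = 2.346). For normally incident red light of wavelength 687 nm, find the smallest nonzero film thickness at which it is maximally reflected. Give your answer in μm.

Top surface (1.0 → 2.346): reflection off a higher-index medium gives a half-wave phase shift.
Bottom surface (2.346 → 1.46): reflection off a lower-index medium gives no phase shift.
Net: one phase inversion between the two reflected rays.
For strong reflection here: 2 n t = (m + ½) λ.
Minimum at m = 0: t = λ / (4 n) = 687 / (4 × 2.346) = 73.2 nm.

0.0732 μm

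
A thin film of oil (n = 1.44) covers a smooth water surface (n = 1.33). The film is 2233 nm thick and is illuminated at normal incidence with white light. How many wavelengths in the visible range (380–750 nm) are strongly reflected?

Ray reflecting at the top interface goes from n = 1.0 toward n = 1.44: a half-wave phase shift.
Ray reflecting at the bottom interface goes from n = 1.44 toward n = 1.33: no phase shift.
Exactly one π shift → a net half-wave offset.
For bright reflection here: 2 n t = (m + ½) λ.
λ = 2 n t / (m + ½) = 6431 / (m + ½) nm.
m=8: 757 nm (IR); m=9: 677 nm (visible); m=10: 612 nm (visible); m=11: 559 nm (visible); m=12: 514 nm (visible); m=13: 476 nm (visible); m=14: 444 nm (visible); m=15: 415 nm (visible); m=16: 390 nm (visible); m=17: 367 nm (UV).

8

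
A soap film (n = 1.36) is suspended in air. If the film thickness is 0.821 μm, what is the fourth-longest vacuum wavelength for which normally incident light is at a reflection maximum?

638 nm

Top surface (1.0 → 1.36): reflection off a higher-index medium gives a half-wave phase shift.
Bottom surface (1.36 → 1.0): reflection off a lower-index medium gives no phase shift.
Net: one phase inversion between the two reflected rays.
So the condition for constructive reflection is 2 n t = (m + ½) λ.
λ = 2 n t / (m + ½). The fourth-longest wavelength is m = 3: λ = 2 × 1.36 × 821 / 3.50 = 638 nm.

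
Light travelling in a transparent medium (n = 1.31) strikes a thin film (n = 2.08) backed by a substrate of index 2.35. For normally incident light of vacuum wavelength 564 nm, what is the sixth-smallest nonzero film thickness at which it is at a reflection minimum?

746 nm

Top surface (1.31 → 2.08): reflection off a higher-index medium gives a half-wave phase shift.
At the lower boundary (n = 2.08 to n = 2.35) the reflected ray undergoes a half-wave phase shift.
The two reflections carry the same phase change, so no net offset.
So the condition for destructive reflection is 2 n t = (m + ½) λ.
The sixth-smallest nonzero thickness corresponds to m = 5: t = (m + ½) λ / (2 n) = 5.50 × 564 / (2 × 2.08) = 746 nm.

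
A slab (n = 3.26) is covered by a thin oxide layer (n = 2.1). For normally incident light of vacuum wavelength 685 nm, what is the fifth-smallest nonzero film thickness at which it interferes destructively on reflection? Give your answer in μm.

At the upper boundary (n = 1.0 to n = 2.1) the reflected ray undergoes a half-wave phase shift.
Ray reflecting at the bottom interface goes from n = 2.1 toward n = 3.26: a half-wave phase shift.
Zero or two π shifts → no net half-wave offset.
For weak reflection here: 2 n t = (m + ½) λ.
The fifth-smallest nonzero thickness corresponds to m = 4: t = (m + ½) λ / (2 n) = 4.50 × 685 / (2 × 2.1) = 734 nm.

0.734 μm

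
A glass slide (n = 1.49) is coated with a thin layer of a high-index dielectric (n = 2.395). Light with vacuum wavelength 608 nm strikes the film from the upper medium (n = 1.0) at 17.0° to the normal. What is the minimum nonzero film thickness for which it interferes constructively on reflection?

63.9 nm

Ray reflecting at the top interface goes from n = 1.0 toward n = 2.395: a half-wave phase shift.
Ray reflecting at the bottom interface goes from n = 2.395 toward n = 1.49: no phase shift.
The two reflections differ by half a wavelength.
For maximum reflection here: 2 n t cos θ_r = (m + ½) λ.
Snell's law: 1.0 sin 17.0° = 2.395 sin θ_r → sin θ_r = 0.122, cos θ_r = 0.993.
Minimum at m = 0: t = λ / (4 n cos θ_r) = 608 / (4 × 2.395 × 0.993) = 63.9 nm.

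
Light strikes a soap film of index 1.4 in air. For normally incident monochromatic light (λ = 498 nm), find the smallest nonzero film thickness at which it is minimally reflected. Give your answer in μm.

Top surface (1.0 → 1.4): reflection off a higher-index medium gives a half-wave phase shift.
At the lower boundary (n = 1.4 to n = 1.0) the reflected ray undergoes no phase shift.
Net: one phase inversion between the two reflected rays.
So the condition for destructive reflection is 2 n t = m λ.
Minimum nonzero at m = 1: t = λ / (2 n) = 498 / (2 × 1.4) = 178 nm.

0.178 μm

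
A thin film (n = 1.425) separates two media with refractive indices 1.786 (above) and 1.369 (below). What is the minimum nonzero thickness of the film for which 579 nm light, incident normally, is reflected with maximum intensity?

203 nm

Top surface (1.786 → 1.425): reflection off a lower-index medium gives no phase shift.
At the lower boundary (n = 1.425 to n = 1.369) the reflected ray undergoes no phase shift.
Zero or two π shifts → no net half-wave offset.
With no net inversion, constructive interference in reflection requires 2 n t = m λ.
Minimum nonzero at m = 1: t = λ / (2 n) = 579 / (2 × 1.425) = 203 nm.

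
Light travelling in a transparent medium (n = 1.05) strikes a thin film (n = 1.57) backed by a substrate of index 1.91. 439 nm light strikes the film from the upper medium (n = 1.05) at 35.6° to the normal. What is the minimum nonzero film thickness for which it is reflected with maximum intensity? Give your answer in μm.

0.152 μm

Top surface (1.05 → 1.57): reflection off a higher-index medium gives a half-wave phase shift.
Ray reflecting at the bottom interface goes from n = 1.57 toward n = 1.91: a half-wave phase shift.
The two reflections carry the same phase change, so no net offset.
For bright reflection here: 2 n t cos θ_r = m λ.
Snell's law: 1.05 sin 35.6° = 1.57 sin θ_r → sin θ_r = 0.389, cos θ_r = 0.921.
Minimum nonzero at m = 1: t = λ / (2 n cos θ_r) = 439 / (2 × 1.57 × 0.921) = 152 nm.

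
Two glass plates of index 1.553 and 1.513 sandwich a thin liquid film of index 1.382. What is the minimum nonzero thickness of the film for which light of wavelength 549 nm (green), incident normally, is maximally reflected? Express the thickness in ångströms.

993 Å

Top surface (1.553 → 1.382): reflection off a lower-index medium gives no phase shift.
At the lower boundary (n = 1.382 to n = 1.513) the reflected ray undergoes a half-wave phase shift.
The two reflections differ by half a wavelength.
With one net inversion, constructive interference in reflection requires 2 n t = (m + ½) λ.
Minimum at m = 0: t = λ / (4 n) = 549 / (4 × 1.382) = 99.3 nm.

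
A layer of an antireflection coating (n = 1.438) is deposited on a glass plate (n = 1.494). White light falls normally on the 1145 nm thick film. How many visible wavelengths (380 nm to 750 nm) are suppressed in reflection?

5

Top surface (1.0 → 1.438): reflection off a higher-index medium gives a half-wave phase shift.
Bottom surface (1.438 → 1.494): reflection off a higher-index medium gives a half-wave phase shift.
Net: no relative phase inversion (both shifts match).
With no net inversion, destructive interference in reflection requires 2 n t = (m + ½) λ.
λ = 2 n t / (m + ½) = 3293 / (m + ½) nm.
m=3: 941 nm (IR); m=4: 732 nm (visible); m=5: 599 nm (visible); m=6: 507 nm (visible); m=7: 439 nm (visible); m=8: 387 nm (visible); m=9: 347 nm (UV).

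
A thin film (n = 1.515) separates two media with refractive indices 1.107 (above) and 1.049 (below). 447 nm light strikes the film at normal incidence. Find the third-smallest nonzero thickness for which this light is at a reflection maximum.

369 nm

Ray reflecting at the top interface goes from n = 1.107 toward n = 1.515: a half-wave phase shift.
Bottom surface (1.515 → 1.049): reflection off a lower-index medium gives no phase shift.
The two reflections differ by half a wavelength.
For maximum reflection here: 2 n t = (m + ½) λ.
The third-smallest nonzero thickness corresponds to m = 2: t = (m + ½) λ / (2 n) = 2.50 × 447 / (2 × 1.515) = 369 nm.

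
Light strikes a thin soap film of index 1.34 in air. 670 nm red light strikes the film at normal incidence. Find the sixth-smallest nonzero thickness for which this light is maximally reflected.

At the upper boundary (n = 1.0 to n = 1.34) the reflected ray undergoes a half-wave phase shift.
Bottom surface (1.34 → 1.0): reflection off a lower-index medium gives no phase shift.
Exactly one π shift → a net half-wave offset.
With one net inversion, constructive interference in reflection requires 2 n t = (m + ½) λ.
The sixth-smallest nonzero thickness corresponds to m = 5: t = (m + ½) λ / (2 n) = 5.50 × 670 / (2 × 1.34) = 1375 nm.

1375 nm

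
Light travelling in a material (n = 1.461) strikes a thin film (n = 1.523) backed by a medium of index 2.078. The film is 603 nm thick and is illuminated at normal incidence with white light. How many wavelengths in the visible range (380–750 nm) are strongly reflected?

Ray reflecting at the top interface goes from n = 1.461 toward n = 1.523: a half-wave phase shift.
Ray reflecting at the bottom interface goes from n = 1.523 toward n = 2.078: a half-wave phase shift.
The two reflections carry the same phase change, so no net offset.
For bright reflection here: 2 n t = m λ.
λ = 2 n t / m = 1837 / m nm.
m=2: 918 nm (IR); m=3: 612 nm (visible); m=4: 459 nm (visible); m=5: 367 nm (UV).

2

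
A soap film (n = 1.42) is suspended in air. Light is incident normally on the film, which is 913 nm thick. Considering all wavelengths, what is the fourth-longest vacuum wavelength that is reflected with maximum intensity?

741 nm

Ray reflecting at the top interface goes from n = 1.0 toward n = 1.42: a half-wave phase shift.
Bottom surface (1.42 → 1.0): reflection off a lower-index medium gives no phase shift.
The two reflections differ by half a wavelength.
So the condition for constructive reflection is 2 n t = (m + ½) λ.
λ = 2 n t / (m + ½). The fourth-longest wavelength is m = 3: λ = 2 × 1.42 × 913 / 3.50 = 741 nm.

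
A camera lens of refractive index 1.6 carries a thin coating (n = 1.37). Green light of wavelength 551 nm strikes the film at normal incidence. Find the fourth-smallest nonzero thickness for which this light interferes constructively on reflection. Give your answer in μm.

0.804 μm

At the upper boundary (n = 1.0 to n = 1.37) the reflected ray undergoes a half-wave phase shift.
At the lower boundary (n = 1.37 to n = 1.6) the reflected ray undergoes a half-wave phase shift.
The two reflections carry the same phase change, so no net offset.
For bright reflection here: 2 n t = m λ.
The fourth-smallest nonzero thickness corresponds to m = 4: t = m λ / (2 n) = 4.00 × 551 / (2 × 1.37) = 804 nm.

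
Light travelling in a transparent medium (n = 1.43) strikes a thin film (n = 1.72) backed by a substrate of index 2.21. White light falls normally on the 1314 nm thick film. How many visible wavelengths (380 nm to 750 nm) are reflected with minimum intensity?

Top surface (1.43 → 1.72): reflection off a higher-index medium gives a half-wave phase shift.
At the lower boundary (n = 1.72 to n = 2.21) the reflected ray undergoes a half-wave phase shift.
Zero or two π shifts → no net half-wave offset.
So the condition for destructive reflection is 2 n t = (m + ½) λ.
λ = 2 n t / (m + ½) = 4520 / (m + ½) nm.
m=5: 822 nm (IR); m=6: 695 nm (visible); m=7: 603 nm (visible); m=8: 532 nm (visible); m=9: 476 nm (visible); m=10: 430 nm (visible); m=11: 393 nm (visible); m=12: 362 nm (UV).

6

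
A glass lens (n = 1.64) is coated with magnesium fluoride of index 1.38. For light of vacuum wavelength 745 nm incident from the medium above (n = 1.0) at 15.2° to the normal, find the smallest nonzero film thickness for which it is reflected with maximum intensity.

Top surface (1.0 → 1.38): reflection off a higher-index medium gives a half-wave phase shift.
Bottom surface (1.38 → 1.64): reflection off a higher-index medium gives a half-wave phase shift.
The two reflections carry the same phase change, so no net offset.
For bright reflection here: 2 n t cos θ_r = m λ.
Snell's law: 1.0 sin 15.2° = 1.38 sin θ_r → sin θ_r = 0.190, cos θ_r = 0.982.
Minimum nonzero at m = 1: t = λ / (2 n cos θ_r) = 745 / (2 × 1.38 × 0.982) = 275 nm.

275 nm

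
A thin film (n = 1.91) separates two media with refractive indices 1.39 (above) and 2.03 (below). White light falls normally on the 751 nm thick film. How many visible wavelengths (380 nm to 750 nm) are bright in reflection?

Ray reflecting at the top interface goes from n = 1.39 toward n = 1.91: a half-wave phase shift.
At the lower boundary (n = 1.91 to n = 2.03) the reflected ray undergoes a half-wave phase shift.
The two reflections carry the same phase change, so no net offset.
For strong reflection here: 2 n t = m λ.
λ = 2 n t / m = 2869 / m nm.
m=3: 956 nm (IR); m=4: 717 nm (visible); m=5: 574 nm (visible); m=6: 478 nm (visible); m=7: 410 nm (visible); m=8: 359 nm (UV).

4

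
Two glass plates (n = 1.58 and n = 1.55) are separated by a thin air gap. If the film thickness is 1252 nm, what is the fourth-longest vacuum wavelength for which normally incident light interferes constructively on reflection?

Top surface (1.58 → 1.0): reflection off a lower-index medium gives no phase shift.
Ray reflecting at the bottom interface goes from n = 1.0 toward n = 1.55: a half-wave phase shift.
Exactly one π shift → a net half-wave offset.
So the condition for constructive reflection is 2 n t = (m + ½) λ.
λ = 2 n t / (m + ½). The fourth-longest wavelength is m = 3: λ = 2 × 1.0 × 1252 / 3.50 = 715 nm.

715 nm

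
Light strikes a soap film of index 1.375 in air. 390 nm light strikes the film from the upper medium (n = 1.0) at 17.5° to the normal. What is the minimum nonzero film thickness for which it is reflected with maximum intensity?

At the upper boundary (n = 1.0 to n = 1.375) the reflected ray undergoes a half-wave phase shift.
Ray reflecting at the bottom interface goes from n = 1.375 toward n = 1.0: no phase shift.
Net: one phase inversion between the two reflected rays.
With one net inversion, constructive interference in reflection requires 2 n t cos θ_r = (m + ½) λ.
Snell's law: 1.0 sin 17.5° = 1.375 sin θ_r → sin θ_r = 0.219, cos θ_r = 0.976.
Minimum at m = 0: t = λ / (4 n cos θ_r) = 390 / (4 × 1.375 × 0.976) = 72.7 nm.

72.7 nm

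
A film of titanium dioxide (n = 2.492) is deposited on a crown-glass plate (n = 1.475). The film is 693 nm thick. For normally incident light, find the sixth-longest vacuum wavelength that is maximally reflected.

Ray reflecting at the top interface goes from n = 1.0 toward n = 2.492: a half-wave phase shift.
At the lower boundary (n = 2.492 to n = 1.475) the reflected ray undergoes no phase shift.
The two reflections differ by half a wavelength.
With one net inversion, constructive interference in reflection requires 2 n t = (m + ½) λ.
λ = 2 n t / (m + ½). The sixth-longest wavelength is m = 5: λ = 2 × 2.492 × 693 / 5.50 = 628 nm.

628 nm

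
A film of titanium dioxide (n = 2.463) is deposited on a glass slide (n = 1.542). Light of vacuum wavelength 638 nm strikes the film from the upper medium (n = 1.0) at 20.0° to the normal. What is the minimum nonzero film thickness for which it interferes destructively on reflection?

Ray reflecting at the top interface goes from n = 1.0 toward n = 2.463: a half-wave phase shift.
Ray reflecting at the bottom interface goes from n = 2.463 toward n = 1.542: no phase shift.
Net: one phase inversion between the two reflected rays.
With one net inversion, destructive interference in reflection requires 2 n t cos θ_r = m λ.
Snell's law: 1.0 sin 20.0° = 2.463 sin θ_r → sin θ_r = 0.139, cos θ_r = 0.990.
Minimum nonzero at m = 1: t = λ / (2 n cos θ_r) = 638 / (2 × 2.463 × 0.990) = 131 nm.

131 nm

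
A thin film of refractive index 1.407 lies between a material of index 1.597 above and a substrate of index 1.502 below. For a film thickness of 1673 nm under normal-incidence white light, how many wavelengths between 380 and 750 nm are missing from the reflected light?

Top surface (1.597 → 1.407): reflection off a lower-index medium gives no phase shift.
At the lower boundary (n = 1.407 to n = 1.502) the reflected ray undergoes a half-wave phase shift.
The two reflections differ by half a wavelength.
For minimum reflection here: 2 n t = m λ.
λ = 2 n t / m = 4708 / m nm.
m=6: 785 nm (IR); m=7: 673 nm (visible); m=8: 588 nm (visible); m=9: 523 nm (visible); m=10: 471 nm (visible); m=11: 428 nm (visible); m=12: 392 nm (visible); m=13: 362 nm (UV).

6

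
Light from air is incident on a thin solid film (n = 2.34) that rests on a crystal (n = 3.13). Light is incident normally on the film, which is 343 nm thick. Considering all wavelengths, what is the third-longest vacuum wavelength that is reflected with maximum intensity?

Top surface (1.0 → 2.34): reflection off a higher-index medium gives a half-wave phase shift.
At the lower boundary (n = 2.34 to n = 3.13) the reflected ray undergoes a half-wave phase shift.
The two reflections carry the same phase change, so no net offset.
With no net inversion, constructive interference in reflection requires 2 n t = m λ.
λ = 2 n t / m. The third-longest wavelength is m = 3: λ = 2 × 2.34 × 343 / 3.00 = 535 nm.

535 nm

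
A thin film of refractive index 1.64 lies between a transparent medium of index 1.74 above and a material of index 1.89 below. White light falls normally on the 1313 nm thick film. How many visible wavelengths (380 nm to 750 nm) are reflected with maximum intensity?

At the upper boundary (n = 1.74 to n = 1.64) the reflected ray undergoes no phase shift.
At the lower boundary (n = 1.64 to n = 1.89) the reflected ray undergoes a half-wave phase shift.
Exactly one π shift → a net half-wave offset.
With one net inversion, constructive interference in reflection requires 2 n t = (m + ½) λ.
λ = 2 n t / (m + ½) = 4307 / (m + ½) nm.
m=5: 783 nm (IR); m=6: 663 nm (visible); m=7: 574 nm (visible); m=8: 507 nm (visible); m=9: 453 nm (visible); m=10: 410 nm (visible); m=11: 374 nm (UV).

5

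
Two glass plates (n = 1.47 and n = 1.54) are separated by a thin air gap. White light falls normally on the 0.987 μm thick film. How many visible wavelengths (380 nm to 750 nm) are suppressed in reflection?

Ray reflecting at the top interface goes from n = 1.47 toward n = 1.0: no phase shift.
Bottom surface (1.0 → 1.54): reflection off a higher-index medium gives a half-wave phase shift.
Exactly one π shift → a net half-wave offset.
For minimum reflection here: 2 n t = m λ.
λ = 2 n t / m = 1974 / m nm.
m=2: 987 nm (IR); m=3: 658 nm (visible); m=4: 494 nm (visible); m=5: 395 nm (visible); m=6: 329 nm (UV).

3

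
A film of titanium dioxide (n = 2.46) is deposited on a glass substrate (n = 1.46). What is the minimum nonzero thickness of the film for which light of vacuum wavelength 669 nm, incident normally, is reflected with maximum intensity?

68.0 nm

At the upper boundary (n = 1.0 to n = 2.46) the reflected ray undergoes a half-wave phase shift.
At the lower boundary (n = 2.46 to n = 1.46) the reflected ray undergoes no phase shift.
Exactly one π shift → a net half-wave offset.
With one net inversion, constructive interference in reflection requires 2 n t = (m + ½) λ.
Minimum at m = 0: t = λ / (4 n) = 669 / (4 × 2.46) = 68.0 nm.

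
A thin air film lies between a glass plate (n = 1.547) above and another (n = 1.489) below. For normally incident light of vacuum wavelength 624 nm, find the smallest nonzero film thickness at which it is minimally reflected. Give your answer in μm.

Ray reflecting at the top interface goes from n = 1.547 toward n = 1.0: no phase shift.
Ray reflecting at the bottom interface goes from n = 1.0 toward n = 1.489: a half-wave phase shift.
Exactly one π shift → a net half-wave offset.
So the condition for destructive reflection is 2 n t = m λ.
Minimum nonzero at m = 1: t = λ / (2 n) = 624 / (2 × 1.0) = 312 nm.

0.312 μm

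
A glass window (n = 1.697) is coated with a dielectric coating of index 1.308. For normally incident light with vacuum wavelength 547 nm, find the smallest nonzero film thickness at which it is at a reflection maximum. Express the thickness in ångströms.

Ray reflecting at the top interface goes from n = 1.0 toward n = 1.308: a half-wave phase shift.
Ray reflecting at the bottom interface goes from n = 1.308 toward n = 1.697: a half-wave phase shift.
The two reflections carry the same phase change, so no net offset.
With no net inversion, constructive interference in reflection requires 2 n t = m λ.
Minimum nonzero at m = 1: t = λ / (2 n) = 547 / (2 × 1.308) = 209 nm.

2091 Å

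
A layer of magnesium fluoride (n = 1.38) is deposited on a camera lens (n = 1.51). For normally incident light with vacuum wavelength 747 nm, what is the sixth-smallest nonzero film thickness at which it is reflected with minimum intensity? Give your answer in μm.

Top surface (1.0 → 1.38): reflection off a higher-index medium gives a half-wave phase shift.
Bottom surface (1.38 → 1.51): reflection off a higher-index medium gives a half-wave phase shift.
Net: no relative phase inversion (both shifts match).
For dark reflection here: 2 n t = (m + ½) λ.
The sixth-smallest nonzero thickness corresponds to m = 5: t = (m + ½) λ / (2 n) = 5.50 × 747 / (2 × 1.38) = 1489 nm.

1.49 μm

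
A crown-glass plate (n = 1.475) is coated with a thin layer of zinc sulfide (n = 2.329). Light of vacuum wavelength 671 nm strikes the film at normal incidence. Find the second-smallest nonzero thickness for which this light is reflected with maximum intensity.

Ray reflecting at the top interface goes from n = 1.0 toward n = 2.329: a half-wave phase shift.
Bottom surface (2.329 → 1.475): reflection off a lower-index medium gives no phase shift.
Net: one phase inversion between the two reflected rays.
So the condition for constructive reflection is 2 n t = (m + ½) λ.
The second-smallest nonzero thickness corresponds to m = 1: t = (m + ½) λ / (2 n) = 1.50 × 671 / (2 × 2.329) = 216 nm.

216 nm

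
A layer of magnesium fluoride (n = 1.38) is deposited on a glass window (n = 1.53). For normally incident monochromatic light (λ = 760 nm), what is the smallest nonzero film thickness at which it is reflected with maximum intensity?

Ray reflecting at the top interface goes from n = 1.0 toward n = 1.38: a half-wave phase shift.
At the lower boundary (n = 1.38 to n = 1.53) the reflected ray undergoes a half-wave phase shift.
Zero or two π shifts → no net half-wave offset.
So the condition for constructive reflection is 2 n t = m λ.
The smallest nonzero thickness corresponds to m = 1: t = m λ / (2 n) = 1.00 × 760 / (2 × 1.38) = 275 nm.

275 nm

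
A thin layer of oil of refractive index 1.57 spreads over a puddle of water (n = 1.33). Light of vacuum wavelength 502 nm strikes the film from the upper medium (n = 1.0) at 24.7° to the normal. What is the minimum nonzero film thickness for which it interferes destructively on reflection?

Ray reflecting at the top interface goes from n = 1.0 toward n = 1.57: a half-wave phase shift.
Ray reflecting at the bottom interface goes from n = 1.57 toward n = 1.33: no phase shift.
Net: one phase inversion between the two reflected rays.
For weak reflection here: 2 n t cos θ_r = m λ.
Snell's law: 1.0 sin 24.7° = 1.57 sin θ_r → sin θ_r = 0.266, cos θ_r = 0.964.
Minimum nonzero at m = 1: t = λ / (2 n cos θ_r) = 502 / (2 × 1.57 × 0.964) = 166 nm.

166 nm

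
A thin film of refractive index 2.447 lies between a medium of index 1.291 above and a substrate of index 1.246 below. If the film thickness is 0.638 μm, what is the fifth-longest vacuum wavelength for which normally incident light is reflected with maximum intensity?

Top surface (1.291 → 2.447): reflection off a higher-index medium gives a half-wave phase shift.
Ray reflecting at the bottom interface goes from n = 2.447 toward n = 1.246: no phase shift.
Exactly one π shift → a net half-wave offset.
For bright reflection here: 2 n t = (m + ½) λ.
λ = 2 n t / (m + ½). The fifth-longest wavelength is m = 4: λ = 2 × 2.447 × 638 / 4.50 = 694 nm.

694 nm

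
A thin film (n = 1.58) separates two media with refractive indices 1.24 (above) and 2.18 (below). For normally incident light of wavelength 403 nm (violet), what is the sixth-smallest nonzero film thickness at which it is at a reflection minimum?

701 nm

Ray reflecting at the top interface goes from n = 1.24 toward n = 1.58: a half-wave phase shift.
Ray reflecting at the bottom interface goes from n = 1.58 toward n = 2.18: a half-wave phase shift.
The two reflections carry the same phase change, so no net offset.
With no net inversion, destructive interference in reflection requires 2 n t = (m + ½) λ.
The sixth-smallest nonzero thickness corresponds to m = 5: t = (m + ½) λ / (2 n) = 5.50 × 403 / (2 × 1.58) = 701 nm.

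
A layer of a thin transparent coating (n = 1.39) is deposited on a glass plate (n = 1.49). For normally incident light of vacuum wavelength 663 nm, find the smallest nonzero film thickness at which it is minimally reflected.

At the upper boundary (n = 1.0 to n = 1.39) the reflected ray undergoes a half-wave phase shift.
Bottom surface (1.39 → 1.49): reflection off a higher-index medium gives a half-wave phase shift.
Zero or two π shifts → no net half-wave offset.
With no net inversion, destructive interference in reflection requires 2 n t = (m + ½) λ.
Minimum at m = 0: t = λ / (4 n) = 663 / (4 × 1.39) = 119 nm.

119 nm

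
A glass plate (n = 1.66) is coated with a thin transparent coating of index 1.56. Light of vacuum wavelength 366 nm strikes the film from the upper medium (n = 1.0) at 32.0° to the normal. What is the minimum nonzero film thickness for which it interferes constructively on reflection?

Top surface (1.0 → 1.56): reflection off a higher-index medium gives a half-wave phase shift.
Bottom surface (1.56 → 1.66): reflection off a higher-index medium gives a half-wave phase shift.
Net: no relative phase inversion (both shifts match).
So the condition for constructive reflection is 2 n t cos θ_r = m λ.
Snell's law: 1.0 sin 32.0° = 1.56 sin θ_r → sin θ_r = 0.340, cos θ_r = 0.941.
Minimum nonzero at m = 1: t = λ / (2 n cos θ_r) = 366 / (2 × 1.56 × 0.941) = 125 nm.

125 nm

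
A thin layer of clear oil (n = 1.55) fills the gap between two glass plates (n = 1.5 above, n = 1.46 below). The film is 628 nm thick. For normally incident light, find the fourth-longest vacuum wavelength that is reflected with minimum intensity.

487 nm

At the upper boundary (n = 1.5 to n = 1.55) the reflected ray undergoes a half-wave phase shift.
Bottom surface (1.55 → 1.46): reflection off a lower-index medium gives no phase shift.
Net: one phase inversion between the two reflected rays.
So the condition for destructive reflection is 2 n t = m λ.
λ = 2 n t / m. The fourth-longest wavelength is m = 4: λ = 2 × 1.55 × 628 / 4.00 = 487 nm.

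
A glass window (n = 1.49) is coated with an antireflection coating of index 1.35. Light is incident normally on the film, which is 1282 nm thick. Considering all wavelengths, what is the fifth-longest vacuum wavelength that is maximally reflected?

Ray reflecting at the top interface goes from n = 1.0 toward n = 1.35: a half-wave phase shift.
Ray reflecting at the bottom interface goes from n = 1.35 toward n = 1.49: a half-wave phase shift.
The two reflections carry the same phase change, so no net offset.
For maximum reflection here: 2 n t = m λ.
λ = 2 n t / m. The fifth-longest wavelength is m = 5: λ = 2 × 1.35 × 1282 / 5.00 = 692 nm.

692 nm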